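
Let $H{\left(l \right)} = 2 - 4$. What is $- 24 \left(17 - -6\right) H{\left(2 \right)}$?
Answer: $1104$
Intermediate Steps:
$H{\left(l \right)} = -2$
$- 24 \left(17 - -6\right) H{\left(2 \right)} = - 24 \left(17 - -6\right) \left(-2\right) = - 24 \left(17 + 6\right) \left(-2\right) = \left(-24\right) 23 \left(-2\right) = \left(-552\right) \left(-2\right) = 1104$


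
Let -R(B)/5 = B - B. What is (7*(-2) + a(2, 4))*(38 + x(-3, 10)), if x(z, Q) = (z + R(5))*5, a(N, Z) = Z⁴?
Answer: 5566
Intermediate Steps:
R(B) = 0 (R(B) = -5*(B - B) = -5*0 = 0)
x(z, Q) = 5*z (x(z, Q) = (z + 0)*5 = z*5 = 5*z)
(7*(-2) + a(2, 4))*(38 + x(-3, 10)) = (7*(-2) + 4⁴)*(38 + 5*(-3)) = (-14 + 256)*(38 - 15) = 242*23 = 5566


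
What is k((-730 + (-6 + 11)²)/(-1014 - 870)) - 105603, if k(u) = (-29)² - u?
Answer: -65790771/628 ≈ -1.0476e+5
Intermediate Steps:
k(u) = 841 - u
k((-730 + (-6 + 11)²)/(-1014 - 870)) - 105603 = (841 - (-730 + (-6 + 11)²)/(-1014 - 870)) - 105603 = (841 - (-730 + 5²)/(-1884)) - 105603 = (841 - (-730 + 25)*(-1)/1884) - 105603 = (841 - (-705)*(-1)/1884) - 105603 = (841 - 1*235/628) - 105603 = (841 - 235/628) - 105603 = 527913/628 - 105603 = -65790771/628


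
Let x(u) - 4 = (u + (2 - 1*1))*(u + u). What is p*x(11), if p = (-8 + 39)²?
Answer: 257548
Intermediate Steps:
x(u) = 4 + 2*u*(1 + u) (x(u) = 4 + (u + (2 - 1*1))*(u + u) = 4 + (u + (2 - 1))*(2*u) = 4 + (u + 1)*(2*u) = 4 + (1 + u)*(2*u) = 4 + 2*u*(1 + u))
p = 961 (p = 31² = 961)
p*x(11) = 961*(4 + 2*11 + 2*11²) = 961*(4 + 22 + 2*121) = 961*(4 + 22 + 242) = 961*268 = 257548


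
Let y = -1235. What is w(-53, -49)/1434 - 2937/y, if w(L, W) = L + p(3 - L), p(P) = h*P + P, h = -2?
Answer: 4077043/1770990 ≈ 2.3021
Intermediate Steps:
p(P) = -P (p(P) = -2*P + P = -P)
w(L, W) = -3 + 2*L (w(L, W) = L - (3 - L) = L + (-3 + L) = -3 + 2*L)
w(-53, -49)/1434 - 2937/y = (-3 + 2*(-53))/1434 - 2937/(-1235) = (-3 - 106)*(1/1434) - 2937*(-1/1235) = -109*1/1434 + 2937/1235 = -109/1434 + 2937/1235 = 4077043/1770990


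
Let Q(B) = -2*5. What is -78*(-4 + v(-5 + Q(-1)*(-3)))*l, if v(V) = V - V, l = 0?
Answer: 0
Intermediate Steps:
Q(B) = -10
v(V) = 0
-78*(-4 + v(-5 + Q(-1)*(-3)))*l = -78*(-4 + 0)*0 = -(-312)*0 = -78*0 = 0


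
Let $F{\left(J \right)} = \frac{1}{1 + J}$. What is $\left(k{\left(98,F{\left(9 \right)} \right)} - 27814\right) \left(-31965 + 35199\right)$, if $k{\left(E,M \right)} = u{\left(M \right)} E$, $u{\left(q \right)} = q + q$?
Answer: $- \frac{449435448}{5} \approx -8.9887 \cdot 10^{7}$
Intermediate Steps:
$u{\left(q \right)} = 2 q$
$k{\left(E,M \right)} = 2 E M$ ($k{\left(E,M \right)} = 2 M E = 2 E M$)
$\left(k{\left(98,F{\left(9 \right)} \right)} - 27814\right) \left(-31965 + 35199\right) = \left(2 \cdot 98 \frac{1}{1 + 9} - 27814\right) \left(-31965 + 35199\right) = \left(2 \cdot 98 \cdot \frac{1}{10} - 27814\right) 3234 = \left(\frac{98}{5} - 27814\right) 3234 = \left(- \frac{138972}{5}\right) 3234 = - \frac{449435448}{5}$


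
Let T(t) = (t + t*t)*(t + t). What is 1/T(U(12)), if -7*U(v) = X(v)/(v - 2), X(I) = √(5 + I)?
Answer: 12005000/83011 + 171500*√17/83011 ≈ 153.14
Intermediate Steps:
U(v) = -√(5 + v)/(7*(-2 + v)) (U(v) = -√(5 + v)/(7*(v - 2)) = -√(5 + v)/(7*(-2 + v)))
T(t) = 2*t*(t + t²) (T(t) = (t + t²)*(2*t) = 2*t*(t + t²))
1/T(U(12)) = 1/(2*(-√(5 + 12)/(-14 + 7*12))²*(1 - √(5 + 12)/(-14 + 7*12))) = 1/(2*(-√17/(-14 + 84))²*(1 - √17/(-14 + 84))) = 1/(2*(-1*√17/70)²*(1 - 1*√17/70)) = 1/(2*(-1*1/70*√17)²*(1 - 1*1/70*√17)) = 1/(2*(-√17/70)²*(1 - √17/70)) = 1/(2*(17/4900)*(1 - √17/70)) = 1/(17/2450 - 17*√17/171500)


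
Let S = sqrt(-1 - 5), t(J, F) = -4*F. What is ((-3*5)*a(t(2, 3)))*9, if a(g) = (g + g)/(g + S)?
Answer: -1296/5 - 108*I*sqrt(6)/5 ≈ -259.2 - 52.909*I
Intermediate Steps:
S = I*sqrt(6) (S = sqrt(-6) = I*sqrt(6) ≈ 2.4495*I)
a(g) = 2*g/(g + I*sqrt(6)) (a(g) = (g + g)/(g + I*sqrt(6)) = (2*g)/(g + I*sqrt(6)) = 2*g/(g + I*sqrt(6)))
((-3*5)*a(t(2, 3)))*9 = ((-3*5)*(2*(-4*3)/(-4*3 + I*sqrt(6))))*9 = -30*(-12)/(-12 + I*sqrt(6))*9 = -(-360)/(-12 + I*sqrt(6))*9 = (360/(-12 + I*sqrt(6)))*9 = 3240/(-12 + I*sqrt(6))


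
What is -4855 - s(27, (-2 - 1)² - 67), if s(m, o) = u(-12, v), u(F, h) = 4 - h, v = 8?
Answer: -4851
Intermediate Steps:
s(m, o) = -4 (s(m, o) = 4 - 1*8 = 4 - 8 = -4)
-4855 - s(27, (-2 - 1)² - 67) = -4855 - 1*(-4) = -4855 + 4 = -4851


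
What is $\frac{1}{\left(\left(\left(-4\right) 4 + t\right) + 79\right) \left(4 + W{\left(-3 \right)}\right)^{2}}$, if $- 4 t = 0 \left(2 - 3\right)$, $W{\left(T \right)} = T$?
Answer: $\frac{1}{63} \approx 0.015873$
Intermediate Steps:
$t = 0$ ($t = - \frac{0 \left(2 - 3\right)}{4} = - \frac{0 \left(-1\right)}{4} = \left(- \frac{1}{4}\right) 0 = 0$)
$\frac{1}{\left(\left(\left(-4\right) 4 + t\right) + 79\right) \left(4 + W{\left(-3 \right)}\right)^{2}} = \frac{1}{\left(\left(\left(-4\right) 4 + 0\right) + 79\right) \left(4 - 3\right)^{2}} = \frac{1}{\left(\left(-16 + 0\right) + 79\right) 1^{2}} = \frac{1}{\left(-16 + 79\right) 1} = \frac{1}{63 \cdot 1} = \frac{1}{63}$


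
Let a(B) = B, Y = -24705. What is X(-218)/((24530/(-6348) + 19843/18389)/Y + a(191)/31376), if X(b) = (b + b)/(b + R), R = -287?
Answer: 53312891160118464/382861953704617 ≈ 139.25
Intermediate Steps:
X(b) = 2*b/(-287 + b) (X(b) = (b + b)/(b - 287) = (2*b)/(-287 + b) = 2*b/(-287 + b))
X(-218)/((24530/(-6348) + 19843/18389)/Y + a(191)/31376) = (2*(-218)/(-287 - 218))/((24530/(-6348) + 19843/18389)/(-24705) + 191/31376) = (2*(-218)/(-505))/((24530*(-1/6348) + 19843*(1/18389))*(-1/24705) + 191*(1/31376)) = (2*(-218)*(-1/505))/((-12265/3174 + 19843/18389)*(-1/24705) + 191/31376) = 436/(505*(-162559403/58366686*(-1/24705) + 191/31376)) = 436/(505*(162559403/1441948977630 + 191/31376)) = 436/(505*(3790712412917/611386366515120)) = (436/505)*(611386366515120/3790712412917) = 53312891160118464/382861953704617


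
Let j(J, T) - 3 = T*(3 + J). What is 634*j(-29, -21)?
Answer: 348066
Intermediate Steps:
j(J, T) = 3 + T*(3 + J)
634*j(-29, -21) = 634*(3 + 3*(-21) - 29*(-21)) = 634*(3 - 63 + 609) = 634*549 = 348066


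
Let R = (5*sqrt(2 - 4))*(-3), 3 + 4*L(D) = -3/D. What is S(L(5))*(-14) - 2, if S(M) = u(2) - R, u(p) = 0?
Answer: -2 - 210*I*sqrt(2) ≈ -2.0 - 296.98*I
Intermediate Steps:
L(D) = -3/4 - 3/(4*D) (L(D) = -3/4 + (-3/D)/4 = -3/4 - 3/(4*D))
R = -15*I*sqrt(2) (R = (5*sqrt(-2))*(-3) = (5*(I*sqrt(2)))*(-3) = (5*I*sqrt(2))*(-3) = -15*I*sqrt(2) ≈ -21.213*I)
S(M) = 15*I*sqrt(2) (S(M) = 0 - (-15)*I*sqrt(2) = 0 + 15*I*sqrt(2) = 15*I*sqrt(2))
S(L(5))*(-14) - 2 = (15*I*sqrt(2))*(-14) - 2 = -210*I*sqrt(2) - 2 = -2 - 210*I*sqrt(2)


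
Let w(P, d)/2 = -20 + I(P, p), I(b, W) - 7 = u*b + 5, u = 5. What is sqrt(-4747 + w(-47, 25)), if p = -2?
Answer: I*sqrt(5233) ≈ 72.339*I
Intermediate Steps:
I(b, W) = 12 + 5*b (I(b, W) = 7 + (5*b + 5) = 7 + (5 + 5*b) = 12 + 5*b)
w(P, d) = -16 + 10*P (w(P, d) = 2*(-20 + (12 + 5*P)) = 2*(-8 + 5*P) = -16 + 10*P)
sqrt(-4747 + w(-47, 25)) = sqrt(-4747 + (-16 + 10*(-47))) = sqrt(-4747 + (-16 - 470)) = sqrt(-4747 - 486) = sqrt(-5233) = I*sqrt(5233)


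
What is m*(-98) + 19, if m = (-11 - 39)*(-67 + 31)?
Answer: -176381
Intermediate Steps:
m = 1800 (m = -50*(-36) = 1800)
m*(-98) + 19 = 1800*(-98) + 19 = -176400 + 19 = -176381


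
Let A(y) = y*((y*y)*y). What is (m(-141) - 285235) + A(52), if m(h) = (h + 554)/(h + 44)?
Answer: 681558544/97 ≈ 7.0264e+6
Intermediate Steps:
m(h) = (554 + h)/(44 + h)
A(y) = y⁴ (A(y) = y*(y²*y) = y*y³ = y⁴)
(m(-141) - 285235) + A(52) = ((554 - 141)/(44 - 141) - 285235) + 52⁴ = (413/(-97) - 285235) + 7311616 = (-1/97*413 - 285235) + 7311616 = (-413/97 - 285235) + 7311616 = -27668208/97 + 7311616 = 681558544/97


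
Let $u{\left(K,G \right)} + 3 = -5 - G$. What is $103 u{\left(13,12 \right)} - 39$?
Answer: $-2099$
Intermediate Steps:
$u{\left(K,G \right)} = -8 - G$ ($u{\left(K,G \right)} = -3 - \left(5 + G\right) = -8 - G$)
$103 u{\left(13,12 \right)} - 39 = 103 \left(-8 - 12\right) - 39 = 103 \left(-20\right) - 39 = -2060 - 39 = -2099$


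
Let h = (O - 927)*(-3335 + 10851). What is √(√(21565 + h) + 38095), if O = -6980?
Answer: √(38095 + I*√59407447) ≈ 196.17 + 19.646*I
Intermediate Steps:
h = -59429012 (h = (-6980 - 927)*(-3335 + 10851) = -7907*7516 = -59429012)
√(√(21565 + h) + 38095) = √(√(21565 - 59429012) + 38095) = √(√(-59407447) + 38095) = √(I*√59407447 + 38095) = √(38095 + I*√59407447)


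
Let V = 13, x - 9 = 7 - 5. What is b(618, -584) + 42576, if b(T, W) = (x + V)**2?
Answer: 43152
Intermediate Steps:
x = 11 (x = 9 + (7 - 5) = 9 + 2 = 11)
b(T, W) = 576 (b(T, W) = (11 + 13)**2 = 24**2 = 576)
b(618, -584) + 42576 = 576 + 42576 = 43152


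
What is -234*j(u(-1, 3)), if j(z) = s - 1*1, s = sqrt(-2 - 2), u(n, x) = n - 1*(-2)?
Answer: 234 - 468*I ≈ 234.0 - 468.0*I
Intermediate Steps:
u(n, x) = 2 + n (u(n, x) = n + 2 = 2 + n)
s = 2*I (s = sqrt(-4) = 2*I ≈ 2.0*I)
j(z) = -1 + 2*I (j(z) = 2*I - 1*1 = 2*I - 1 = -1 + 2*I)
-234*j(u(-1, 3)) = -234*(-1 + 2*I) = 234 - 468*I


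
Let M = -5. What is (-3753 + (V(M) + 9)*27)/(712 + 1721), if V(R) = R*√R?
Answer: -1170/811 - 45*I*√5/811 ≈ -1.4427 - 0.12407*I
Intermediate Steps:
V(R) = R^(3/2)
(-3753 + (V(M) + 9)*27)/(712 + 1721) = (-3753 + ((-5)^(3/2) + 9)*27)/(712 + 1721) = (-3753 + (-5*I*√5 + 9)*27)/2433 = (-3753 + (9 - 5*I*√5)*27)*(1/2433) = (-3753 + (243 - 135*I*√5))*(1/2433) = (-3510 - 135*I*√5)*(1/2433) = -1170/811 - 45*I*√5/811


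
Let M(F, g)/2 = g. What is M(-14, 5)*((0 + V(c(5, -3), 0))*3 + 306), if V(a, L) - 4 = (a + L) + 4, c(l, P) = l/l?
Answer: 3330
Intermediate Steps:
M(F, g) = 2*g
c(l, P) = 1
V(a, L) = 8 + L + a (V(a, L) = 4 + ((a + L) + 4) = 4 + ((L + a) + 4) = 4 + (4 + L + a) = 8 + L + a)
M(-14, 5)*((0 + V(c(5, -3), 0))*3 + 306) = (2*5)*((0 + (8 + 0 + 1))*3 + 306) = 10*((0 + 9)*3 + 306) = 10*(9*3 + 306) = 10*(27 + 306) = 10*333 = 3330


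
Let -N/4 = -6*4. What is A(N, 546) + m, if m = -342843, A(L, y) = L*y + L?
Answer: -290331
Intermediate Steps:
N = 96 (N = -(-24)*4 = -4*(-24) = 96)
A(L, y) = L + L*y
A(N, 546) + m = 96*(1 + 546) - 342843 = 96*547 - 342843 = 52512 - 342843 = -290331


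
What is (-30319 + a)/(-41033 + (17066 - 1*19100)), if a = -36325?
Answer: 66644/43067 ≈ 1.5474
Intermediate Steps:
(-30319 + a)/(-41033 + (17066 - 1*19100)) = (-30319 - 36325)/(-41033 + (17066 - 1*19100)) = -66644/(-41033 + (17066 - 19100)) = -66644/(-41033 - 2034) = -66644/(-43067) = -66644*(-1/43067) = 66644/43067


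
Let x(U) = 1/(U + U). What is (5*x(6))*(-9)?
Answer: -15/4 ≈ -3.7500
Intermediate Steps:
x(U) = 1/(2*U)
(5*x(6))*(-9) = (5*((½)/6))*(-9) = (5*((½)*(⅙)))*(-9) = (5*(1/12))*(-9) = (5/12)*(-9) = -15/4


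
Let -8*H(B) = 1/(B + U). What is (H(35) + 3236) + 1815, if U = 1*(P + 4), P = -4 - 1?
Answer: 1373871/272 ≈ 5051.0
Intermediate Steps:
P = -5
U = -1 (U = 1*(-5 + 4) = 1*(-1) = -1)
H(B) = -1/(8*(-1 + B)) (H(B) = -1/(8*(B - 1)) = -1/(8*(-1 + B)))
(H(35) + 3236) + 1815 = (-1/(-8 + 8*35) + 3236) + 1815 = (-1/(-8 + 280) + 3236) + 1815 = (-1/272 + 3236) + 1815 = 880191/272 + 1815 = 1373871/272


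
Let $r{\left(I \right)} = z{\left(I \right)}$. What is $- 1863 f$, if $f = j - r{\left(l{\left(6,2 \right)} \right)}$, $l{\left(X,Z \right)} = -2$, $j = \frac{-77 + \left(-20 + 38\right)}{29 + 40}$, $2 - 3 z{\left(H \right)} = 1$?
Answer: $2214$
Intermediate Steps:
$z{\left(H \right)} = \frac{1}{3}$ ($z{\left(H \right)} = \frac{2}{3} - \frac{1}{3} = \frac{1}{3}$)
$j = - \frac{59}{69}$ ($j = \frac{-77 + 18}{69} = \left(-59\right) \frac{1}{69} = - \frac{59}{69} \approx -0.85507$)
$r{\left(I \right)} = \frac{1}{3}$
$f = - \frac{82}{69}$ ($f = - \frac{59}{69} - \frac{1}{3} = - \frac{82}{69} \approx -1.1884$)
$- 1863 f = \left(-1863\right) \left(- \frac{82}{69}\right) = 2214$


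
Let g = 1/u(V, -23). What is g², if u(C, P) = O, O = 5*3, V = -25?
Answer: 1/225 ≈ 0.0044444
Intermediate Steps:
O = 15
u(C, P) = 15
g = 1/15 ≈ 0.066667
g² = (1/15)² = 1/225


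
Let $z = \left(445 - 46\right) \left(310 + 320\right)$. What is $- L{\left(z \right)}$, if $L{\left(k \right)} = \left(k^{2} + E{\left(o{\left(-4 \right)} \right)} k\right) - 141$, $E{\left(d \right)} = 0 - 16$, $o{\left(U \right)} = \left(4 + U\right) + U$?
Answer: $-63182854839$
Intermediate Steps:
$z = 251370$ ($z = 399 \cdot 630 = 251370$)
$o{\left(U \right)} = 4 + 2 U$
$E{\left(d \right)} = -16$ ($E{\left(d \right)} = 0 - 16 = -16$)
$L{\left(k \right)} = -141 + k^{2} - 16 k$ ($L{\left(k \right)} = \left(k^{2} - 16 k\right) - 141 = -141 + k^{2} - 16 k$)
$- L{\left(z \right)} = - (-141 + 251370^{2} - 4021920) = - (-141 + 63186876900 - 4021920) = \left(-1\right) 63182854839 = -63182854839$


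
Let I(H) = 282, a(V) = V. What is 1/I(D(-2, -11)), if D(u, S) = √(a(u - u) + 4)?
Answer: 1/282 ≈ 0.0035461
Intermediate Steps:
D(u, S) = 2 (D(u, S) = √((u - u) + 4) = √(0 + 4) = √4 = 2)
1/I(D(-2, -11)) = 1/282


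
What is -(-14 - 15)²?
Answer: -841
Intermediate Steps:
-(-14 - 15)² = -1*(-29)² = -1*841 = -841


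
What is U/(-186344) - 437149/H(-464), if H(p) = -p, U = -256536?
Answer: -10167632569/10807952 ≈ -940.75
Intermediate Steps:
U/(-186344) - 437149/H(-464) = -256536/(-186344) - 437149/((-1*(-464))) = -256536*(-1/186344) - 437149/464 = 32067/23293 - 437149*1/464 = 32067/23293 - 437149/464 = -10167632569/10807952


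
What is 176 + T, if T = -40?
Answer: 136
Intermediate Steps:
176 + T = 176 - 40 = 136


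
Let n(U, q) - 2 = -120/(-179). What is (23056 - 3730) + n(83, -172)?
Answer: 3459832/179 ≈ 19329.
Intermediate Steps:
n(U, q) = 478/179 (n(U, q) = 2 - 120/(-179) = 2 - 120*(-1/179) = 2 + 120/179 = 478/179)
(23056 - 3730) + n(83, -172) = (23056 - 3730) + 478/179 = 19326 + 478/179 = 3459832/179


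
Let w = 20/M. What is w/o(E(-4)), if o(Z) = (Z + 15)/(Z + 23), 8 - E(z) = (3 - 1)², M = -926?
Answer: -270/8797 ≈ -0.030692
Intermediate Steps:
E(z) = 4 (E(z) = 8 - (3 - 1)² = 8 - 1*2² = 8 - 1*4 = 8 - 4 = 4)
o(Z) = (15 + Z)/(23 + Z)
w = -10/463 (w = 20/(-926) = 20*(-1/926) = -10/463 ≈ -0.021598)
w/o(E(-4)) = -10*(23 + 4)/(15 + 4)/463 = -10/(463*(19/27)) = -10/(463*((1/27)*19)) = -10/(463*19/27) = -10/463*27/19 = -270/8797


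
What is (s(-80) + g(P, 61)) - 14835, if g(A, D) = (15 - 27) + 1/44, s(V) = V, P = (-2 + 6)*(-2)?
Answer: -656787/44 ≈ -14927.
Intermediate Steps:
P = -8 (P = 4*(-2) = -8)
g(A, D) = -527/44 (g(A, D) = -12 + 1/44 = -527/44)
(s(-80) + g(P, 61)) - 14835 = (-80 - 527/44) - 14835 = -4047/44 - 14835 = -656787/44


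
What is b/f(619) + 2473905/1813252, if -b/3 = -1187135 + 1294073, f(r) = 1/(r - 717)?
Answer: 8144033133207/259036 ≈ 3.1440e+7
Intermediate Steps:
f(r) = 1/(-717 + r)
b = -320814 (b = -3*(-1187135 + 1294073) = -3*106938 = -320814)
b/f(619) + 2473905/1813252 = -320814/(1/(-717 + 619)) + 2473905/1813252 = -320814/(1/(-98)) + 2473905*(1/1813252) = -320814/(-1/98) + 353415/259036 = -320814*(-98) + 353415/259036 = 31439772 + 353415/259036 = 8144033133207/259036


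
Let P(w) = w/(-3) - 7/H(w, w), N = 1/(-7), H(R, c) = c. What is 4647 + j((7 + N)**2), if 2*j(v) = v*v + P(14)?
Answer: 165665429/28812 ≈ 5749.9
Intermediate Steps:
N = -1/7 ≈ -0.14286
P(w) = -7/w - w/3 (P(w) = w/(-3) - 7/w = w*(-1/3) - 7/w = -w/3 - 7/w = -7/w - w/3)
j(v) = -31/12 + v**2/2 (j(v) = (v*v + (-7/14 - 1/3*14))/2 = (v**2 + (-7*1/14 - 14/3))/2 = (v**2 + (-1/2 - 14/3))/2 = (v**2 - 31/6)/2 = (-31/6 + v**2)/2 = -31/12 + v**2/2)
4647 + j((7 + N)**2) = 4647 + (-31/12 + ((7 - 1/7)**2)**2/2) = 4647 + (-31/12 + ((48/7)**2)**2/2) = 4647 + (-31/12 + (2304/49)**2/2) = 4647 + (-31/12 + (1/2)*(5308416/2401)) = 4647 + (-31/12 + 2654208/2401) = 4647 + 31776065/28812 = 165665429/28812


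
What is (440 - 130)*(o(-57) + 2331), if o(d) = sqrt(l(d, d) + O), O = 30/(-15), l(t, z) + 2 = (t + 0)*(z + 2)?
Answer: 722610 + 310*sqrt(3131) ≈ 7.3996e+5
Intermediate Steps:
l(t, z) = -2 + t*(2 + z) (l(t, z) = -2 + (t + 0)*(z + 2) = -2 + t*(2 + z))
O = -2 (O = 30*(-1/15) = -2)
o(d) = sqrt(-4 + d**2 + 2*d) (o(d) = sqrt((-2 + 2*d + d*d) - 2) = sqrt((-2 + 2*d + d**2) - 2) = sqrt((-2 + d**2 + 2*d) - 2) = sqrt(-4 + d**2 + 2*d))
(440 - 130)*(o(-57) + 2331) = (440 - 130)*(sqrt(-4 + (-57)**2 + 2*(-57)) + 2331) = 310*(sqrt(-4 + 3249 - 114) + 2331) = 310*(sqrt(3131) + 2331) = 310*(2331 + sqrt(3131)) = 722610 + 310*sqrt(3131)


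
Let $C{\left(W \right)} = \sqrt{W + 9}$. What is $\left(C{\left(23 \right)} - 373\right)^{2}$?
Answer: $139161 - 2984 \sqrt{2} \approx 1.3494 \cdot 10^{5}$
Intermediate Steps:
$C{\left(W \right)} = \sqrt{9 + W}$
$\left(C{\left(23 \right)} - 373\right)^{2} = \left(\sqrt{9 + 23} - 373\right)^{2} = \left(\sqrt{32} - 373\right)^{2} = \left(4 \sqrt{2} - 373\right)^{2} = \left(-373 + 4 \sqrt{2}\right)^{2}$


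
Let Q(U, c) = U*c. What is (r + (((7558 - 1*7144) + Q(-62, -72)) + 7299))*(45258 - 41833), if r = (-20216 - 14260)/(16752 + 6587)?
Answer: 973263504975/23339 ≈ 4.1701e+7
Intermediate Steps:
r = -34476/23339 ≈ -1.4772
(r + (((7558 - 1*7144) + Q(-62, -72)) + 7299))*(45258 - 41833) = (-34476/23339 + (((7558 - 1*7144) - 62*(-72)) + 7299))*(45258 - 41833) = (-34476/23339 + (((7558 - 7144) + 4464) + 7299))*3425 = (-34476/23339 + ((414 + 4464) + 7299))*3425 = (-34476/23339 + (4878 + 7299))*3425 = (-34476/23339 + 12177)*3425 = (284164527/23339)*3425 = 973263504975/23339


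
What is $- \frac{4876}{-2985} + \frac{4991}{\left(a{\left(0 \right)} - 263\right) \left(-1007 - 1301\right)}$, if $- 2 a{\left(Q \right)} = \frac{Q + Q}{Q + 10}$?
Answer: $\frac{2974649639}{1811906940} \approx 1.6417$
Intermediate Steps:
$a{\left(Q \right)} = - \frac{Q}{10 + Q}$ ($a{\left(Q \right)} = - \frac{\left(Q + Q\right) \frac{1}{Q + 10}}{2} = - \frac{2 Q \frac{1}{10 + Q}}{2} = - \frac{Q}{10 + Q}$)
$- \frac{4876}{-2985} + \frac{4991}{\left(a{\left(0 \right)} - 263\right) \left(-1007 - 1301\right)} = - \frac{4876}{-2985} + \frac{4991}{\left(\left(-1\right) 0 \frac{1}{10 + 0} - 263\right) \left(-1007 - 1301\right)} = \left(-4876\right) \left(- \frac{1}{2985}\right) + \frac{4991}{\left(\left(-1\right) 0 \cdot \frac{1}{10} - 263\right) \left(-2308\right)} = \frac{4876}{2985} + \frac{4991}{\left(\left(-1\right) 0 \cdot \frac{1}{10} - 263\right) \left(-2308\right)} = \frac{4876}{2985} + \frac{4991}{\left(0 - 263\right) \left(-2308\right)} = \frac{4876}{2985} + \frac{4991}{\left(-263\right) \left(-2308\right)} = \frac{4876}{2985} + \frac{4991}{607004} = \frac{2974649639}{1811906940}$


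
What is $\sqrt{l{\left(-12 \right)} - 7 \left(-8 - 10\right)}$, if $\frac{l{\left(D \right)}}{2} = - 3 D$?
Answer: $3 \sqrt{22} \approx 14.071$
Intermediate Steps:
$l{\left(D \right)} = - 6 D$ ($l{\left(D \right)} = 2 \left(- 3 D\right) = - 6 D$)
$\sqrt{l{\left(-12 \right)} - 7 \left(-8 - 10\right)} = \sqrt{\left(-6\right) \left(-12\right) - 7 \left(-8 - 10\right)} = \sqrt{72 - -126} = \sqrt{72 + 126} = \sqrt{198} = 3 \sqrt{22}$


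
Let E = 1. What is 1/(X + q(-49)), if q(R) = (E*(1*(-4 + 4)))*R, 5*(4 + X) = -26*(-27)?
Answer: 5/682 ≈ 0.0073314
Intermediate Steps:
X = 682/5 (X = -4 + (-26*(-27))/5 = -4 + (1/5)*702 = -4 + 702/5 = 682/5 ≈ 136.40)
q(R) = 0 (q(R) = (1*(1*(-4 + 4)))*R = (1*(1*0))*R = (1*0)*R = 0*R = 0)
1/(X + q(-49)) = 1/(682/5 + 0) = 1/(682/5) = 5/682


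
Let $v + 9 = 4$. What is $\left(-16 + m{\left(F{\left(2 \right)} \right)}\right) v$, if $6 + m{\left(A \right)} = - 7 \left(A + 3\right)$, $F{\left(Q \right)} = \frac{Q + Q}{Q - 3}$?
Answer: $75$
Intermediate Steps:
$v = -5$ ($v = -9 + 4 = -5$)
$F{\left(Q \right)} = \frac{2 Q}{-3 + Q}$
$m{\left(A \right)} = -27 - 7 A$ ($m{\left(A \right)} = -6 - 7 \left(A + 3\right) = -6 - 7 \left(3 + A\right) = -6 - \left(21 + 7 A\right) = -27 - 7 A$)
$\left(-16 + m{\left(F{\left(2 \right)} \right)}\right) v = \left(-16 - \left(27 + 7 \cdot 2 \cdot 2 \frac{1}{-3 + 2}\right)\right) \left(-5\right) = \left(-16 - \left(27 + 7 \cdot 2 \cdot 2 \frac{1}{-1}\right)\right) \left(-5\right) = \left(-16 - \left(27 + 7 \cdot 2 \cdot 2 \left(-1\right)\right)\right) \left(-5\right) = \left(-16 - -1\right) \left(-5\right) = \left(-16 + \left(-27 + 28\right)\right) \left(-5\right) = \left(-16 + 1\right) \left(-5\right) = \left(-15\right) \left(-5\right) = 75$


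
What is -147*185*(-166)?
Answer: 4514370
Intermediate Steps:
-147*185*(-166) = -27195*(-166) = 4514370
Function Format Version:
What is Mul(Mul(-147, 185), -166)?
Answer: 4514370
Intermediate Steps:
Mul(Mul(-147, 185), -166) = Mul(-27195, -166) = 4514370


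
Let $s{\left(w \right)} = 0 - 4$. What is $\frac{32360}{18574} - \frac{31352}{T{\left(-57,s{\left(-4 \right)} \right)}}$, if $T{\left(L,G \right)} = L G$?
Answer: $- \frac{71869246}{529359} \approx -135.77$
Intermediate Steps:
$s{\left(w \right)} = -4$
$T{\left(L,G \right)} = G L$
$\frac{32360}{18574} - \frac{31352}{T{\left(-57,s{\left(-4 \right)} \right)}} = \frac{32360}{18574} - \frac{31352}{\left(-4\right) \left(-57\right)} = 32360 \cdot \frac{1}{18574} - \frac{31352}{228} = \frac{16180}{9287} - \frac{7838}{57} = - \frac{71869246}{529359}$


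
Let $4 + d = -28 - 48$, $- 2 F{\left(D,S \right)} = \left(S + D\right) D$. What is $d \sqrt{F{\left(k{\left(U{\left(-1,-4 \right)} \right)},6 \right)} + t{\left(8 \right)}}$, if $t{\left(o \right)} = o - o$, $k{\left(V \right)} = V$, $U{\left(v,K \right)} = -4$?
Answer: $-160$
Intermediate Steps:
$t{\left(o \right)} = 0$
$F{\left(D,S \right)} = - \frac{D \left(D + S\right)}{2}$ ($F{\left(D,S \right)} = - \frac{\left(S + D\right) D}{2} = - \frac{\left(D + S\right) D}{2} = - \frac{D \left(D + S\right)}{2}$)
$d = -80$ ($d = -4 - 76 = -80$)
$d \sqrt{F{\left(k{\left(U{\left(-1,-4 \right)} \right)},6 \right)} + t{\left(8 \right)}} = - 80 \sqrt{\left(- \frac{1}{2}\right) \left(-4\right) \left(-4 + 6\right) + 0} = - 80 \sqrt{\left(- \frac{1}{2}\right) \left(-4\right) 2 + 0} = - 80 \sqrt{4 + 0} = - 80 \sqrt{4} = \left(-80\right) 2 = -160$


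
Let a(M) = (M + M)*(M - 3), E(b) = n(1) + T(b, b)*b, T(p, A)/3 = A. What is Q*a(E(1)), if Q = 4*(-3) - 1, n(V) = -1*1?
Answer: 52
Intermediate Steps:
T(p, A) = 3*A
n(V) = -1
E(b) = -1 + 3*b² (E(b) = -1 + (3*b)*b = -1 + 3*b²)
a(M) = 2*M*(-3 + M) (a(M) = (2*M)*(-3 + M) = 2*M*(-3 + M))
Q = -13 (Q = -12 - 1 = -13)
Q*a(E(1)) = -26*(-1 + 3*1²)*(-3 + (-1 + 3*1²)) = -26*(-1 + 3*1)*(-3 + (-1 + 3*1)) = -26*(-1 + 3)*(-3 + (-1 + 3)) = -26*2*(-3 + 2) = -26*2*(-1) = -13*(-4) = 52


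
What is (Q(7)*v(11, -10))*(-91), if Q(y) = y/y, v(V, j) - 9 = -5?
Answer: -364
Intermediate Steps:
v(V, j) = 4 (v(V, j) = 9 - 5 = 4)
Q(y) = 1
(Q(7)*v(11, -10))*(-91) = (1*4)*(-91) = 4*(-91) = -364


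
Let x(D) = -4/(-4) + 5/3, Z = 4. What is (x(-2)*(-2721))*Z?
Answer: -29024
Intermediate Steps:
x(D) = 8/3 (x(D) = -4*(-1/4) + 5*(1/3) = 1 + 5/3 = 8/3)
(x(-2)*(-2721))*Z = ((8/3)*(-2721))*4 = -7256*4 = -29024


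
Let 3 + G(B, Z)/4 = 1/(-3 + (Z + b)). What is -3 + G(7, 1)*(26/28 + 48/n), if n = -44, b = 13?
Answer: -941/847 ≈ -1.1110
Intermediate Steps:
G(B, Z) = -12 + 4/(10 + Z) (G(B, Z) = -12 + 4/(-3 + (Z + 13)) = -12 + 4/(-3 + (13 + Z)) = -12 + 4/(10 + Z))
-3 + G(7, 1)*(26/28 + 48/n) = -3 + (4*(-29 - 3*1)/(10 + 1))*(26/28 + 48/(-44)) = -3 + (4*(-29 - 3)/11)*(26*(1/28) + 48*(-1/44)) = -3 + (4*(1/11)*(-32))*(13/14 - 12/11) = -3 - 128/11*(-25/154) = -3 + 1600/847 = -941/847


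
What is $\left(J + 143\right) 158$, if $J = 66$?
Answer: $33022$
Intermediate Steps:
$\left(J + 143\right) 158 = \left(66 + 143\right) 158 = 209 \cdot 158 = 33022$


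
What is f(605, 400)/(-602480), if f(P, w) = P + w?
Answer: -201/120496 ≈ -0.0016681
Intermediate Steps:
f(605, 400)/(-602480) = (605 + 400)/(-602480) = 1005*(-1/602480) = -201/120496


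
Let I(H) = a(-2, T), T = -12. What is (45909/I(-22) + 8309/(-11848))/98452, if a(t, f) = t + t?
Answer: -135990767/1166459296 ≈ -0.11658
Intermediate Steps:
a(t, f) = 2*t
I(H) = -4 (I(H) = 2*(-2) = -4)
(45909/I(-22) + 8309/(-11848))/98452 = (45909/(-4) + 8309/(-11848))/98452 = (45909*(-¼) + 8309*(-1/11848))*(1/98452) = (-45909/4 - 8309/11848)*(1/98452) = -135990767/11848*1/98452 = -135990767/1166459296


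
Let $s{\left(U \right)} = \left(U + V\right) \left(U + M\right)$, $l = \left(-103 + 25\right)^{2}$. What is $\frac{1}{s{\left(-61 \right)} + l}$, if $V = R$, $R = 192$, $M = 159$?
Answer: $\frac{1}{18922} \approx 5.2849 \cdot 10^{-5}$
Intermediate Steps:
$l = 6084$ ($l = \left(-78\right)^{2} = 6084$)
$V = 192$
$s{\left(U \right)} = \left(159 + U\right) \left(192 + U\right)$ ($s{\left(U \right)} = \left(U + 192\right) \left(U + 159\right) = \left(192 + U\right) \left(159 + U\right) = \left(159 + U\right) \left(192 + U\right)$)
$\frac{1}{s{\left(-61 \right)} + l} = \frac{1}{\left(30528 + \left(-61\right)^{2} + 351 \left(-61\right)\right) + 6084} = \frac{1}{\left(30528 + 3721 - 21411\right) + 6084} = \frac{1}{12838 + 6084} = \frac{1}{18922}$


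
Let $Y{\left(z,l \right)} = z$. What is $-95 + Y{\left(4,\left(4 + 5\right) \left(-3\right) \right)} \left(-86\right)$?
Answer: $-439$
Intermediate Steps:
$-95 + Y{\left(4,\left(4 + 5\right) \left(-3\right) \right)} \left(-86\right) = -95 + 4 \left(-86\right) = -95 - 344 = -439$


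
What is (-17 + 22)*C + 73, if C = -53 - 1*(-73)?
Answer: 173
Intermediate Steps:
C = 20 (C = -53 + 73 = 20)
(-17 + 22)*C + 73 = (-17 + 22)*20 + 73 = 5*20 + 73 = 100 + 73 = 173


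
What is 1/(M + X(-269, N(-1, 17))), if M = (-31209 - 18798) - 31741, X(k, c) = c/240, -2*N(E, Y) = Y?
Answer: -480/39239057 ≈ -1.2233e-5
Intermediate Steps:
N(E, Y) = -Y/2
X(k, c) = c/240 (X(k, c) = c*(1/240) = c/240)
M = -81748 (M = -50007 - 31741 = -81748)
1/(M + X(-269, N(-1, 17))) = 1/(-81748 + (-½*17)/240) = 1/(-81748 + (1/240)*(-17/2)) = 1/(-81748 - 17/480) = 1/(-39239057/480) = -480/39239057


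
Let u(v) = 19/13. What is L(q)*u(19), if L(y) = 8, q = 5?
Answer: 152/13 ≈ 11.692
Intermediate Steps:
u(v) = 19/13 (u(v) = 19*(1/13) = 19/13)
L(q)*u(19) = 8*(19/13) = 152/13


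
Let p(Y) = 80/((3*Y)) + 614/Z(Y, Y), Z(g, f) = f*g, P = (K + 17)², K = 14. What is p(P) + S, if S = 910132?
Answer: 2521578123038/2770563 ≈ 9.1013e+5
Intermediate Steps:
P = 961 (P = (14 + 17)² = 31² = 961)
p(Y) = 614/Y² + 80/(3*Y) (p(Y) = 80/((3*Y)) + 614/((Y*Y)) = 80*(1/(3*Y)) + 614/(Y²) = 80/(3*Y) + 614/Y² = 614/Y² + 80/(3*Y))
p(P) + S = (⅔)*(921 + 40*961)/961² + 910132 = (⅔)*(1/923521)*(921 + 38440) + 910132 = (⅔)*(1/923521)*39361 + 910132 = 78722/2770563 + 910132 = 2521578123038/2770563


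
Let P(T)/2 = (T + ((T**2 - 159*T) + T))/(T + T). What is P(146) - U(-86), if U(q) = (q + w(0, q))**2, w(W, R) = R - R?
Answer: -7407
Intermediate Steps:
w(W, R) = 0
U(q) = q**2 (U(q) = (q + 0)**2 = q**2)
P(T) = (T**2 - 157*T)/T (P(T) = 2*((T + ((T**2 - 159*T) + T))/(T + T)) = 2*((T + (T**2 - 158*T))/((2*T))) = 2*((T**2 - 157*T)*(1/(2*T))) = 2*((T**2 - 157*T)/(2*T)) = (T**2 - 157*T)/T)
P(146) - U(-86) = (-157 + 146) - 1*(-86)**2 = -11 - 1*7396 = -11 - 7396 = -7407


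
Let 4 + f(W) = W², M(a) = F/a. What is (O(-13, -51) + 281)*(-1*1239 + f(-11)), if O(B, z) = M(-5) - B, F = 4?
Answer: -1644852/5 ≈ -3.2897e+5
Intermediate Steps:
M(a) = 4/a
O(B, z) = -⅘ - B (O(B, z) = 4/(-5) - B = 4*(-⅕) - B = -⅘ - B)
f(W) = -4 + W²
(O(-13, -51) + 281)*(-1*1239 + f(-11)) = ((-⅘ - 1*(-13)) + 281)*(-1*1239 + (-4 + (-11)²)) = ((-⅘ + 13) + 281)*(-1239 + (-4 + 121)) = (61/5 + 281)*(-1239 + 117) = (1466/5)*(-1122) = -1644852/5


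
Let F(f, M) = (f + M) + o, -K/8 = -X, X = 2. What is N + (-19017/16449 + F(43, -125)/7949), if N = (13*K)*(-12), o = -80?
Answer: -108837856989/43584367 ≈ -2497.2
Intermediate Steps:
K = 16 (K = -(-8)*2 = -8*(-2) = 16)
F(f, M) = -80 + M + f (F(f, M) = (f + M) - 80 = (M + f) - 80 = -80 + M + f)
N = -2496 (N = (13*16)*(-12) = 208*(-12) = -2496)
N + (-19017/16449 + F(43, -125)/7949) = -2496 + (-19017/16449 + (-80 - 125 + 43)/7949) = -2496 + (-19017*1/16449 - 162*1/7949) = -2496 + (-6339/5483 - 162/7949) = -2496 - 51276957/43584367 = -108837856989/43584367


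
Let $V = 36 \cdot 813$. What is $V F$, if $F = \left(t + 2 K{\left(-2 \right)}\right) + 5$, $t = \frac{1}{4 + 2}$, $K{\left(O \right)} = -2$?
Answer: $34146$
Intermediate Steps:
$t = \frac{1}{6} \approx 0.16667$
$V = 29268$
$F = \frac{7}{6}$ ($F = \left(\frac{1}{6} + 2 \left(-2\right)\right) + 5 = \left(\frac{1}{6} - 4\right) + 5 = - \frac{23}{6} + 5 = \frac{7}{6} \approx 1.1667$)
$V F = 29268 \cdot \frac{7}{6} = 34146$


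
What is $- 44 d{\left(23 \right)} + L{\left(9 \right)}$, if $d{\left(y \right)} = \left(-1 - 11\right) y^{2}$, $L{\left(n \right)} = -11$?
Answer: $279301$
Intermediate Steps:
$d{\left(y \right)} = - 12 y^{2}$
$- 44 d{\left(23 \right)} + L{\left(9 \right)} = - 44 \left(- 12 \cdot 23^{2}\right) - 11 = - 44 \left(\left(-12\right) 529\right) - 11 = \left(-44\right) \left(-6348\right) - 11 = 279312 - 11 = 279301$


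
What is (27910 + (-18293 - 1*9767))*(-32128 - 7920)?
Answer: 6007200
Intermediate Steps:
(27910 + (-18293 - 1*9767))*(-32128 - 7920) = (27910 + (-18293 - 9767))*(-40048) = (27910 - 28060)*(-40048) = -150*(-40048) = 6007200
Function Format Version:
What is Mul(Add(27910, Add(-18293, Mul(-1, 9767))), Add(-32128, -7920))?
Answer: 6007200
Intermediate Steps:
Mul(Add(27910, Add(-18293, Mul(-1, 9767))), Add(-32128, -7920)) = Mul(Add(27910, Add(-18293, -9767)), -40048) = Mul(Add(27910, -28060), -40048) = Mul(-150, -40048) = 6007200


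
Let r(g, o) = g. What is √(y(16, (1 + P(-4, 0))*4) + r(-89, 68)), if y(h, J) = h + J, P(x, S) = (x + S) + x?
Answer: I*√101 ≈ 10.05*I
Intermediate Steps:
P(x, S) = S + 2*x (P(x, S) = (S + x) + x = S + 2*x)
y(h, J) = J + h
√(y(16, (1 + P(-4, 0))*4) + r(-89, 68)) = √(((1 + (0 + 2*(-4)))*4 + 16) - 89) = √(((1 + (0 - 8))*4 + 16) - 89) = √(((1 - 8)*4 + 16) - 89) = √((-7*4 + 16) - 89) = √((-28 + 16) - 89) = √(-12 - 89) = √(-101) = I*√101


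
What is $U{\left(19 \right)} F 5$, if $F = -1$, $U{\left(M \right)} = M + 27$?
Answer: $-230$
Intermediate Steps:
$U{\left(M \right)} = 27 + M$
$U{\left(19 \right)} F 5 = \left(27 + 19\right) \left(\left(-1\right) 5\right) = 46 \left(-5\right) = -230$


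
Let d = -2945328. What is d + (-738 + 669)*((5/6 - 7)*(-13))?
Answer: -5901719/2 ≈ -2.9509e+6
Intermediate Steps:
d + (-738 + 669)*((5/6 - 7)*(-13)) = -2945328 + (-738 + 669)*((5/6 - 7)*(-13)) = -2945328 - 69*(5*(⅙) - 7)*(-13) = -2945328 - 69*(⅚ - 7)*(-13) = -2945328 - (-851)*(-13)/2 = -2945328 - 69*481/6 = -2945328 - 11063/2 = -5901719/2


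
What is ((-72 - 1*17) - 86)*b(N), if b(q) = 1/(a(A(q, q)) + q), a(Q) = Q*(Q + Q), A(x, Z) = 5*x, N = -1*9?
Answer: -175/4041 ≈ -0.043306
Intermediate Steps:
N = -9
a(Q) = 2*Q² (a(Q) = Q*(2*Q) = 2*Q²)
b(q) = 1/(q + 50*q²) (b(q) = 1/(2*(5*q)² + q) = 1/(2*(25*q²) + q) = 1/(50*q² + q) = 1/(q + 50*q²))
((-72 - 1*17) - 86)*b(N) = ((-72 - 1*17) - 86)*(1/((-9)*(1 + 50*(-9)))) = ((-72 - 17) - 86)*(-1/(9*(1 - 450))) = (-89 - 86)*(-⅑/(-449)) = -(-175)*(-1)/(9*449) = -175*1/4041 = -175/4041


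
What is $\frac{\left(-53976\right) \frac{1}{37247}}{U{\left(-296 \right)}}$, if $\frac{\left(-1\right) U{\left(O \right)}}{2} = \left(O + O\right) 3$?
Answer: $- \frac{2249}{5512556} \approx -0.00040798$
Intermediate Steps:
$U{\left(O \right)} = - 12 O$ ($U{\left(O \right)} = - 2 \left(O + O\right) 3 = - 2 \cdot 2 O 3 = - 2 \cdot 6 O = - 12 O$)
$\frac{\left(-53976\right) \frac{1}{37247}}{U{\left(-296 \right)}} = \frac{\left(-53976\right) \frac{1}{37247}}{\left(-12\right) \left(-296\right)} = \frac{\left(-53976\right) \frac{1}{37247}}{3552} = \left(- \frac{53976}{37247}\right) \frac{1}{3552} = - \frac{2249}{5512556}$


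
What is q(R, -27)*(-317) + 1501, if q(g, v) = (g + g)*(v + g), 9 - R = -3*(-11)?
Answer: -774515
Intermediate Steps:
R = -24 (R = 9 - (-3)*(-11) = 9 - 1*33 = 9 - 33 = -24)
q(g, v) = 2*g*(g + v) (q(g, v) = (2*g)*(g + v) = 2*g*(g + v))
q(R, -27)*(-317) + 1501 = (2*(-24)*(-24 - 27))*(-317) + 1501 = (2*(-24)*(-51))*(-317) + 1501 = 2448*(-317) + 1501 = -776016 + 1501 = -774515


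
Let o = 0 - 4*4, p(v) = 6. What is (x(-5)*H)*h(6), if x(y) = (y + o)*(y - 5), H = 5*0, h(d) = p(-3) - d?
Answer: 0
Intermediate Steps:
h(d) = 6 - d
H = 0
o = -16 (o = 0 - 16 = -16)
x(y) = (-16 + y)*(-5 + y) (x(y) = (y - 16)*(y - 5) = (-16 + y)*(-5 + y))
(x(-5)*H)*h(6) = ((80 + (-5)**2 - 21*(-5))*0)*(6 - 1*6) = ((80 + 25 + 105)*0)*(6 - 6) = (210*0)*0 = 0*0 = 0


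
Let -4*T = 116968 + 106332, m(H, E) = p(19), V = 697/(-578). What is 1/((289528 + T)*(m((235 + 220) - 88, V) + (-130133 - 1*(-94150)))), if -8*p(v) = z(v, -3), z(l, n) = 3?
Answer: -8/67275381501 ≈ -1.1891e-10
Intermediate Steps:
V = -41/34 (V = 697*(-1/578) = -41/34 ≈ -1.2059)
p(v) = -3/8 (p(v) = -1/8*3 = -3/8)
m(H, E) = -3/8
T = -55825 (T = -(116968 + 106332)/4 = -1/4*223300 = -55825)
1/((289528 + T)*(m((235 + 220) - 88, V) + (-130133 - 1*(-94150)))) = 1/((289528 - 55825)*(-3/8 + (-130133 - 1*(-94150)))) = 1/(233703*(-3/8 + (-130133 + 94150))) = 1/(233703*(-3/8 - 35983)) = 1/(233703*(-287867/8)) = 1/(-67275381501/8) = -8/67275381501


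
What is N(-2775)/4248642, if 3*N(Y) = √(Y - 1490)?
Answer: I*√4265/12745926 ≈ 5.1238e-6*I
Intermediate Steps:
N(Y) = √(-1490 + Y)/3 (N(Y) = √(Y - 1490)/3 = √(-1490 + Y)/3)
N(-2775)/4248642 = (√(-1490 - 2775)/3)/4248642 = (√(-4265)/3)*(1/4248642) = ((I*√4265)/3)*(1/4248642) = (I*√4265/3)*(1/4248642) = I*√4265/12745926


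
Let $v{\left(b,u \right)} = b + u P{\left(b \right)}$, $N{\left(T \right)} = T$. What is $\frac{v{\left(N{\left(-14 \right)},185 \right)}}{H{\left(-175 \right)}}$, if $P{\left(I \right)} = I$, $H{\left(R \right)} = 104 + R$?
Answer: $\frac{2604}{71} \approx 36.676$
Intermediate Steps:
$v{\left(b,u \right)} = b + b u$ ($v{\left(b,u \right)} = b + u b = b + b u$)
$\frac{v{\left(N{\left(-14 \right)},185 \right)}}{H{\left(-175 \right)}} = \frac{\left(-14\right) \left(1 + 185\right)}{104 - 175} = \frac{\left(-14\right) 186}{-71} = \left(-2604\right) \left(- \frac{1}{71}\right) = \frac{2604}{71}$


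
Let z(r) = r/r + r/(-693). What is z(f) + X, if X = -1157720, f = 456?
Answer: -267433241/231 ≈ -1.1577e+6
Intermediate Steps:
z(r) = 1 - r/693 (z(r) = 1 + r*(-1/693) = 1 - r/693)
z(f) + X = (1 - 1/693*456) - 1157720 = (1 - 152/231) - 1157720 = 79/231 - 1157720 = -267433241/231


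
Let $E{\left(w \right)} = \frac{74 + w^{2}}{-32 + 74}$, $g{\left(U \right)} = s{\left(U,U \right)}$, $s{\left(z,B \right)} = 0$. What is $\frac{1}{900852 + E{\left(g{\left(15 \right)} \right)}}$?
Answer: $\frac{21}{18917929} \approx 1.1101 \cdot 10^{-6}$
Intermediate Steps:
$g{\left(U \right)} = 0$
$E{\left(w \right)} = \frac{37}{21} + \frac{w^{2}}{42}$ ($E{\left(w \right)} = \frac{74 + w^{2}}{42} = \left(74 + w^{2}\right) \frac{1}{42} = \frac{37}{21} + \frac{w^{2}}{42}$)
$\frac{1}{900852 + E{\left(g{\left(15 \right)} \right)}} = \frac{1}{900852 + \left(\frac{37}{21} + \frac{0^{2}}{42}\right)} = \frac{1}{900852 + \left(\frac{37}{21} + \frac{1}{42} \cdot 0\right)} = \frac{1}{900852 + \left(\frac{37}{21} + 0\right)} = \frac{1}{900852 + \frac{37}{21}} = \frac{1}{\frac{18917929}{21}} = \frac{21}{18917929}$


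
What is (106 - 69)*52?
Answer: 1924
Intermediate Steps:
(106 - 69)*52 = 37*52 = 1924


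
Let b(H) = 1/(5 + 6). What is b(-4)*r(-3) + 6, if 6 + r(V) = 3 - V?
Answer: 6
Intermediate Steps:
b(H) = 1/11
r(V) = -3 - V (r(V) = -6 + (3 - V) = -3 - V)
b(-4)*r(-3) + 6 = (-3 - 1*(-3))/11 + 6 = (-3 + 3)/11 + 6 = (1/11)*0 + 6 = 0 + 6 = 6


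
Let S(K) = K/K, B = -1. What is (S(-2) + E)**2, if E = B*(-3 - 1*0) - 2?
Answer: 4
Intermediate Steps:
E = 1 (E = -(-3 - 1*0) - 2 = -(-3 + 0) - 2 = -1*(-3) - 2 = 3 - 2 = 1)
S(K) = 1
(S(-2) + E)**2 = (1 + 1)**2 = 2**2 = 4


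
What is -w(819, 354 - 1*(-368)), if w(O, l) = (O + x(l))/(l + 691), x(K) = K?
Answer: -1541/1413 ≈ -1.0906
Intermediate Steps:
w(O, l) = (O + l)/(691 + l) (w(O, l) = (O + l)/(l + 691) = (O + l)/(691 + l))
-w(819, 354 - 1*(-368)) = -(819 + (354 - 1*(-368)))/(691 + (354 - 1*(-368))) = -(819 + (354 + 368))/(691 + (354 + 368)) = -(819 + 722)/(691 + 722) = -1541/1413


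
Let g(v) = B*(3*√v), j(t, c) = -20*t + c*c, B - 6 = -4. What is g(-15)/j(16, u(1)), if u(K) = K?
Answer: -6*I*√15/319 ≈ -0.072846*I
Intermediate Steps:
B = 2 (B = 6 - 4 = 2)
j(t, c) = c² - 20*t (j(t, c) = -20*t + c² = c² - 20*t)
g(v) = 6*√v (g(v) = 2*(3*√v) = 6*√v)
g(-15)/j(16, u(1)) = (6*√(-15))/(1² - 20*16) = (6*(I*√15))/(1 - 320) = (6*I*√15)/(-319) = (6*I*√15)*(-1/319) = -6*I*√15/319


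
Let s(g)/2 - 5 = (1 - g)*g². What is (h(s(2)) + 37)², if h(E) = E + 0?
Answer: 1521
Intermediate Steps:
s(g) = 10 + 2*g²*(1 - g) (s(g) = 10 + 2*((1 - g)*g²) = 10 + 2*(g²*(1 - g)) = 10 + 2*g²*(1 - g))
h(E) = E
(h(s(2)) + 37)² = ((10 - 2*2³ + 2*2²) + 37)² = ((10 - 2*8 + 2*4) + 37)² = ((10 - 16 + 8) + 37)² = (2 + 37)² = 39² = 1521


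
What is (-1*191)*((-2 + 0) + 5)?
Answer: -573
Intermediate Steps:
(-1*191)*((-2 + 0) + 5) = -191*(-2 + 5) = -191*3 = -573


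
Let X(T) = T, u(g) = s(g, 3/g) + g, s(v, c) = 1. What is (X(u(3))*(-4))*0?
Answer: 0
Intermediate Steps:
u(g) = 1 + g
(X(u(3))*(-4))*0 = ((1 + 3)*(-4))*0 = (4*(-4))*0 = -16*0 = 0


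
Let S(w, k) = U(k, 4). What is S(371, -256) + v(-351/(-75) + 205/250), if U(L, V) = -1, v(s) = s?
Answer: 9/2 ≈ 4.5000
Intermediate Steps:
S(w, k) = -1
S(371, -256) + v(-351/(-75) + 205/250) = -1 + (-351/(-75) + 205/250) = -1 + (-351*(-1/75) + 205*(1/250)) = -1 + (117/25 + 41/50) = -1 + 11/2 = 9/2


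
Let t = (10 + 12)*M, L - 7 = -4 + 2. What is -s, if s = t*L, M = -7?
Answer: 770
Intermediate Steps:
L = 5 (L = 7 + (-4 + 2) = 7 - 2 = 5)
t = -154 (t = (10 + 12)*(-7) = 22*(-7) = -154)
s = -770 (s = -154*5 = -770)
-s = -1*(-770) = 770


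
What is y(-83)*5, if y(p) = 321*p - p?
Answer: -132800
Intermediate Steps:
y(p) = 320*p
y(-83)*5 = (320*(-83))*5 = -26560*5 = -132800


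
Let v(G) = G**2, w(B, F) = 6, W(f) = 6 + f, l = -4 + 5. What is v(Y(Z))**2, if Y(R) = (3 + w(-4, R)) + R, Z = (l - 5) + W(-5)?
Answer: 1296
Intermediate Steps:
l = 1
Z = -3 (Z = (1 - 5) + (6 - 5) = -4 + 1 = -3)
Y(R) = 9 + R (Y(R) = (3 + 6) + R = 9 + R)
v(Y(Z))**2 = ((9 - 3)**2)**2 = (6**2)**2 = 36**2 = 1296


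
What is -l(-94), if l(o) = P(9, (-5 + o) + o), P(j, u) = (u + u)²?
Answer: -148996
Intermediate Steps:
P(j, u) = 4*u² (P(j, u) = (2*u)² = 4*u²)
l(o) = 4*(-5 + 2*o)² (l(o) = 4*((-5 + o) + o)² = 4*(-5 + 2*o)²)
-l(-94) = -4*(-5 + 2*(-94))² = -4*(-5 - 188)² = -4*(-193)² = -4*37249 = -1*148996 = -148996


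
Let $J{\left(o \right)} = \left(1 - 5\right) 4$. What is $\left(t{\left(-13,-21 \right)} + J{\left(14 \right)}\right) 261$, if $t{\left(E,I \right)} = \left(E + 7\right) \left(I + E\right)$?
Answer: $49068$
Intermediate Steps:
$t{\left(E,I \right)} = \left(7 + E\right) \left(E + I\right)$
$J{\left(o \right)} = -16$ ($J{\left(o \right)} = \left(-4\right) 4 = -16$)
$\left(t{\left(-13,-21 \right)} + J{\left(14 \right)}\right) 261 = \left(\left(\left(-13\right)^{2} + 7 \left(-13\right) + 7 \left(-21\right) - -273\right) - 16\right) 261 = \left(\left(169 - 91 - 147 + 273\right) - 16\right) 261 = \left(204 - 16\right) 261 = 188 \cdot 261 = 49068$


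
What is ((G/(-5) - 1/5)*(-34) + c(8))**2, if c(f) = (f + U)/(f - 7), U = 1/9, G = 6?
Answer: 6285049/2025 ≈ 3103.7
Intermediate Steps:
U = 1/9 ≈ 0.11111
c(f) = (1/9 + f)/(-7 + f) (c(f) = (f + 1/9)/(f - 7) = (1/9 + f)/(-7 + f))
((G/(-5) - 1/5)*(-34) + c(8))**2 = ((6/(-5) - 1/5)*(-34) + (1/9 + 8)/(-7 + 8))**2 = ((6*(-1/5) - 1*1/5)*(-34) + (73/9)/1)**2 = ((-6/5 - 1/5)*(-34) + 1*(73/9))**2 = (-7/5*(-34) + 73/9)**2 = (238/5 + 73/9)**2 = (2507/45)**2 = 6285049/2025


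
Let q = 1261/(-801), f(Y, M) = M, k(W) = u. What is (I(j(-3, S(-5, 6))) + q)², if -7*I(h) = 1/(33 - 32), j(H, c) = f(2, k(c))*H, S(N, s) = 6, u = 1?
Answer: 92698384/31438449 ≈ 2.9486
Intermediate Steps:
k(W) = 1
j(H, c) = H (j(H, c) = 1*H = H)
q = -1261/801 (q = 1261*(-1/801) = -1261/801 ≈ -1.5743)
I(h) = -⅐ (I(h) = -1/(7*(33 - 32)) = -⅐/1 = -⅐*1 = -⅐)
(I(j(-3, S(-5, 6))) + q)² = (-⅐ - 1261/801)² = (-9628/5607)² = 92698384/31438449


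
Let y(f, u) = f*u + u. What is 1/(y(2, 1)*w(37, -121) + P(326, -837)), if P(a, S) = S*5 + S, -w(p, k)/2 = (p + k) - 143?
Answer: -1/3660 ≈ -0.00027322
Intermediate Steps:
y(f, u) = u + f*u
w(p, k) = 286 - 2*k - 2*p (w(p, k) = -2*((p + k) - 143) = -2*((k + p) - 143) = -2*(-143 + k + p) = 286 - 2*k - 2*p)
P(a, S) = 6*S (P(a, S) = 5*S + S = 6*S)
1/(y(2, 1)*w(37, -121) + P(326, -837)) = 1/((1*(1 + 2))*(286 - 2*(-121) - 2*37) + 6*(-837)) = 1/((1*3)*(286 + 242 - 74) - 5022) = 1/(3*454 - 5022) = 1/(1362 - 5022) = 1/(-3660) = -1/3660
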